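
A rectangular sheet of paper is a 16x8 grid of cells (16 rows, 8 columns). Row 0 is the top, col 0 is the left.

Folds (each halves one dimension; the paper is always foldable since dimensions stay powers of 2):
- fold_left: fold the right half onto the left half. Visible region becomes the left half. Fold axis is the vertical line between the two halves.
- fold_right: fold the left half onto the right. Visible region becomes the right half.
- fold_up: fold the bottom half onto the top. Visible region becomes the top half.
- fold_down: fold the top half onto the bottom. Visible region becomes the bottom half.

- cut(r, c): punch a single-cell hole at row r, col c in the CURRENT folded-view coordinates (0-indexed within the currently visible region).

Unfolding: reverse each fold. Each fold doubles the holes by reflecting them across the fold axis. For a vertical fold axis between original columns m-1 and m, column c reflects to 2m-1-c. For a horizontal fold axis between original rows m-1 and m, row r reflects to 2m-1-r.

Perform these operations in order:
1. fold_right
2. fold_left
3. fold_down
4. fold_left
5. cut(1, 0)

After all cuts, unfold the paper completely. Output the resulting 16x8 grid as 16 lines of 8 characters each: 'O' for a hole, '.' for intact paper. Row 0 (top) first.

Answer: ........
........
........
........
........
........
OOOOOOOO
........
........
OOOOOOOO
........
........
........
........
........
........

Derivation:
Op 1 fold_right: fold axis v@4; visible region now rows[0,16) x cols[4,8) = 16x4
Op 2 fold_left: fold axis v@6; visible region now rows[0,16) x cols[4,6) = 16x2
Op 3 fold_down: fold axis h@8; visible region now rows[8,16) x cols[4,6) = 8x2
Op 4 fold_left: fold axis v@5; visible region now rows[8,16) x cols[4,5) = 8x1
Op 5 cut(1, 0): punch at orig (9,4); cuts so far [(9, 4)]; region rows[8,16) x cols[4,5) = 8x1
Unfold 1 (reflect across v@5): 2 holes -> [(9, 4), (9, 5)]
Unfold 2 (reflect across h@8): 4 holes -> [(6, 4), (6, 5), (9, 4), (9, 5)]
Unfold 3 (reflect across v@6): 8 holes -> [(6, 4), (6, 5), (6, 6), (6, 7), (9, 4), (9, 5), (9, 6), (9, 7)]
Unfold 4 (reflect across v@4): 16 holes -> [(6, 0), (6, 1), (6, 2), (6, 3), (6, 4), (6, 5), (6, 6), (6, 7), (9, 0), (9, 1), (9, 2), (9, 3), (9, 4), (9, 5), (9, 6), (9, 7)]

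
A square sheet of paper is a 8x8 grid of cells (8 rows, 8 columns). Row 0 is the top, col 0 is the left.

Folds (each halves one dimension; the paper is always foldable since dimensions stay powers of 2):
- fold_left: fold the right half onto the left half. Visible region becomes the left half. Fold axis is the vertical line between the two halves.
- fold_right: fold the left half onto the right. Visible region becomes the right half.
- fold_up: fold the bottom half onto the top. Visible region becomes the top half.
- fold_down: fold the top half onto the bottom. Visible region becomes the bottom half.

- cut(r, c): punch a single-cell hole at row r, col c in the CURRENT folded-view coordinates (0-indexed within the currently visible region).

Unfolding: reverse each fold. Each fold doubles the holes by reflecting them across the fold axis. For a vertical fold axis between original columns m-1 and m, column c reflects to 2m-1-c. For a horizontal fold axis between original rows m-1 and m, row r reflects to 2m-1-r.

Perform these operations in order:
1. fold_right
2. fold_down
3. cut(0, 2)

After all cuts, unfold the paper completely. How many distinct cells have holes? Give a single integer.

Op 1 fold_right: fold axis v@4; visible region now rows[0,8) x cols[4,8) = 8x4
Op 2 fold_down: fold axis h@4; visible region now rows[4,8) x cols[4,8) = 4x4
Op 3 cut(0, 2): punch at orig (4,6); cuts so far [(4, 6)]; region rows[4,8) x cols[4,8) = 4x4
Unfold 1 (reflect across h@4): 2 holes -> [(3, 6), (4, 6)]
Unfold 2 (reflect across v@4): 4 holes -> [(3, 1), (3, 6), (4, 1), (4, 6)]

Answer: 4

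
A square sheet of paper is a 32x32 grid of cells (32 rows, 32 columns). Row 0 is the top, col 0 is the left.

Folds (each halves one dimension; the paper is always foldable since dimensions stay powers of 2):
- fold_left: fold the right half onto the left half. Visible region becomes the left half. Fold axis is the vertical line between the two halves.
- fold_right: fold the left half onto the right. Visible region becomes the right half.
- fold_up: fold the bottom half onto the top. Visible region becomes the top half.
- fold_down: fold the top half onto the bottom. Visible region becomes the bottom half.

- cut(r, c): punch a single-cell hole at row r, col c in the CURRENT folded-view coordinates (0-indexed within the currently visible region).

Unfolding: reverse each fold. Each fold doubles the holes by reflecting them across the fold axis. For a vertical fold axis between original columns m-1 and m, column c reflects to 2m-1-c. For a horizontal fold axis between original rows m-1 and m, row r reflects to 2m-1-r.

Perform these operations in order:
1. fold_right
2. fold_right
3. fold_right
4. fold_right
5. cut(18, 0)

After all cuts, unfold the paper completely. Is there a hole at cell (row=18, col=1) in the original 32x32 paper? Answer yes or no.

Op 1 fold_right: fold axis v@16; visible region now rows[0,32) x cols[16,32) = 32x16
Op 2 fold_right: fold axis v@24; visible region now rows[0,32) x cols[24,32) = 32x8
Op 3 fold_right: fold axis v@28; visible region now rows[0,32) x cols[28,32) = 32x4
Op 4 fold_right: fold axis v@30; visible region now rows[0,32) x cols[30,32) = 32x2
Op 5 cut(18, 0): punch at orig (18,30); cuts so far [(18, 30)]; region rows[0,32) x cols[30,32) = 32x2
Unfold 1 (reflect across v@30): 2 holes -> [(18, 29), (18, 30)]
Unfold 2 (reflect across v@28): 4 holes -> [(18, 25), (18, 26), (18, 29), (18, 30)]
Unfold 3 (reflect across v@24): 8 holes -> [(18, 17), (18, 18), (18, 21), (18, 22), (18, 25), (18, 26), (18, 29), (18, 30)]
Unfold 4 (reflect across v@16): 16 holes -> [(18, 1), (18, 2), (18, 5), (18, 6), (18, 9), (18, 10), (18, 13), (18, 14), (18, 17), (18, 18), (18, 21), (18, 22), (18, 25), (18, 26), (18, 29), (18, 30)]
Holes: [(18, 1), (18, 2), (18, 5), (18, 6), (18, 9), (18, 10), (18, 13), (18, 14), (18, 17), (18, 18), (18, 21), (18, 22), (18, 25), (18, 26), (18, 29), (18, 30)]

Answer: yes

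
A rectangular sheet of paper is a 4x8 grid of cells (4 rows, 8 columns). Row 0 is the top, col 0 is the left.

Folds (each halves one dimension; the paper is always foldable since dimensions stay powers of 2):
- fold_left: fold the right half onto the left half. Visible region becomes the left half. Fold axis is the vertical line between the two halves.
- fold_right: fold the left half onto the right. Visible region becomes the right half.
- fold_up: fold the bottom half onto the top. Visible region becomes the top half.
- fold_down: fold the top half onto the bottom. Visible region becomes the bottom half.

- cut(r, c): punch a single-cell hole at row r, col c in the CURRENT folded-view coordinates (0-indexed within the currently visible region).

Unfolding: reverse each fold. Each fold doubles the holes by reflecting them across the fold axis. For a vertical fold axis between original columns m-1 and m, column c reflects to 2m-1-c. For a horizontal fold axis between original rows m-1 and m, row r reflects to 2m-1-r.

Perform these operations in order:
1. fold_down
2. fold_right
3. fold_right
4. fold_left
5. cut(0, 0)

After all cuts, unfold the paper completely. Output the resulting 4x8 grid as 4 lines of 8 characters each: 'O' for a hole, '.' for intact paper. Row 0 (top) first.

Answer: ........
OOOOOOOO
OOOOOOOO
........

Derivation:
Op 1 fold_down: fold axis h@2; visible region now rows[2,4) x cols[0,8) = 2x8
Op 2 fold_right: fold axis v@4; visible region now rows[2,4) x cols[4,8) = 2x4
Op 3 fold_right: fold axis v@6; visible region now rows[2,4) x cols[6,8) = 2x2
Op 4 fold_left: fold axis v@7; visible region now rows[2,4) x cols[6,7) = 2x1
Op 5 cut(0, 0): punch at orig (2,6); cuts so far [(2, 6)]; region rows[2,4) x cols[6,7) = 2x1
Unfold 1 (reflect across v@7): 2 holes -> [(2, 6), (2, 7)]
Unfold 2 (reflect across v@6): 4 holes -> [(2, 4), (2, 5), (2, 6), (2, 7)]
Unfold 3 (reflect across v@4): 8 holes -> [(2, 0), (2, 1), (2, 2), (2, 3), (2, 4), (2, 5), (2, 6), (2, 7)]
Unfold 4 (reflect across h@2): 16 holes -> [(1, 0), (1, 1), (1, 2), (1, 3), (1, 4), (1, 5), (1, 6), (1, 7), (2, 0), (2, 1), (2, 2), (2, 3), (2, 4), (2, 5), (2, 6), (2, 7)]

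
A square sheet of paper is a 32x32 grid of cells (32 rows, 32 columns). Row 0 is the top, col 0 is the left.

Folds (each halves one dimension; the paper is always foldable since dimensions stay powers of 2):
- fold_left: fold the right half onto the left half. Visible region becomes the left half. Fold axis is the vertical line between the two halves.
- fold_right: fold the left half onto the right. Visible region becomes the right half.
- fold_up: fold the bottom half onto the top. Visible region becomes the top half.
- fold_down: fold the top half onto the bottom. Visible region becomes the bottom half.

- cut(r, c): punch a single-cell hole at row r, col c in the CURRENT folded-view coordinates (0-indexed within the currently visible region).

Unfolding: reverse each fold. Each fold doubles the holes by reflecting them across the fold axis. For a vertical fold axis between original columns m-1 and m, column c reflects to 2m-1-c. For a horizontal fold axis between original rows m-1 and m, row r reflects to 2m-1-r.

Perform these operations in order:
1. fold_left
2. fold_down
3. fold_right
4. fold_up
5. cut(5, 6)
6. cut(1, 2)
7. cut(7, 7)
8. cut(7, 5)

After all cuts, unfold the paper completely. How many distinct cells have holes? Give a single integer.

Op 1 fold_left: fold axis v@16; visible region now rows[0,32) x cols[0,16) = 32x16
Op 2 fold_down: fold axis h@16; visible region now rows[16,32) x cols[0,16) = 16x16
Op 3 fold_right: fold axis v@8; visible region now rows[16,32) x cols[8,16) = 16x8
Op 4 fold_up: fold axis h@24; visible region now rows[16,24) x cols[8,16) = 8x8
Op 5 cut(5, 6): punch at orig (21,14); cuts so far [(21, 14)]; region rows[16,24) x cols[8,16) = 8x8
Op 6 cut(1, 2): punch at orig (17,10); cuts so far [(17, 10), (21, 14)]; region rows[16,24) x cols[8,16) = 8x8
Op 7 cut(7, 7): punch at orig (23,15); cuts so far [(17, 10), (21, 14), (23, 15)]; region rows[16,24) x cols[8,16) = 8x8
Op 8 cut(7, 5): punch at orig (23,13); cuts so far [(17, 10), (21, 14), (23, 13), (23, 15)]; region rows[16,24) x cols[8,16) = 8x8
Unfold 1 (reflect across h@24): 8 holes -> [(17, 10), (21, 14), (23, 13), (23, 15), (24, 13), (24, 15), (26, 14), (30, 10)]
Unfold 2 (reflect across v@8): 16 holes -> [(17, 5), (17, 10), (21, 1), (21, 14), (23, 0), (23, 2), (23, 13), (23, 15), (24, 0), (24, 2), (24, 13), (24, 15), (26, 1), (26, 14), (30, 5), (30, 10)]
Unfold 3 (reflect across h@16): 32 holes -> [(1, 5), (1, 10), (5, 1), (5, 14), (7, 0), (7, 2), (7, 13), (7, 15), (8, 0), (8, 2), (8, 13), (8, 15), (10, 1), (10, 14), (14, 5), (14, 10), (17, 5), (17, 10), (21, 1), (21, 14), (23, 0), (23, 2), (23, 13), (23, 15), (24, 0), (24, 2), (24, 13), (24, 15), (26, 1), (26, 14), (30, 5), (30, 10)]
Unfold 4 (reflect across v@16): 64 holes -> [(1, 5), (1, 10), (1, 21), (1, 26), (5, 1), (5, 14), (5, 17), (5, 30), (7, 0), (7, 2), (7, 13), (7, 15), (7, 16), (7, 18), (7, 29), (7, 31), (8, 0), (8, 2), (8, 13), (8, 15), (8, 16), (8, 18), (8, 29), (8, 31), (10, 1), (10, 14), (10, 17), (10, 30), (14, 5), (14, 10), (14, 21), (14, 26), (17, 5), (17, 10), (17, 21), (17, 26), (21, 1), (21, 14), (21, 17), (21, 30), (23, 0), (23, 2), (23, 13), (23, 15), (23, 16), (23, 18), (23, 29), (23, 31), (24, 0), (24, 2), (24, 13), (24, 15), (24, 16), (24, 18), (24, 29), (24, 31), (26, 1), (26, 14), (26, 17), (26, 30), (30, 5), (30, 10), (30, 21), (30, 26)]

Answer: 64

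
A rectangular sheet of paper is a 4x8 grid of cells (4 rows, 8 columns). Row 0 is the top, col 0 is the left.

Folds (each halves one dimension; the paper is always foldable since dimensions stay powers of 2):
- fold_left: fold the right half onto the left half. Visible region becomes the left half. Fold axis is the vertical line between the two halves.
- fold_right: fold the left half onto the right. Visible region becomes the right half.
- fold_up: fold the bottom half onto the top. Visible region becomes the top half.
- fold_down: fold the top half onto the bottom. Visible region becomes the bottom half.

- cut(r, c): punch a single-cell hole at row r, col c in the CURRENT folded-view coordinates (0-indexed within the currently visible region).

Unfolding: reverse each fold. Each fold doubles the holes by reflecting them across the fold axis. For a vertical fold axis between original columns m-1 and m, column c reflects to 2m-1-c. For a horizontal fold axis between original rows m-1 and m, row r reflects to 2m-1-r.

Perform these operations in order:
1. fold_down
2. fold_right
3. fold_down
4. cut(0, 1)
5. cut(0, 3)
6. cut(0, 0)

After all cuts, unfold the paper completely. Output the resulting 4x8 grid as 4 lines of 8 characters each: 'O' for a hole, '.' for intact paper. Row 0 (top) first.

Answer: O.OOOO.O
O.OOOO.O
O.OOOO.O
O.OOOO.O

Derivation:
Op 1 fold_down: fold axis h@2; visible region now rows[2,4) x cols[0,8) = 2x8
Op 2 fold_right: fold axis v@4; visible region now rows[2,4) x cols[4,8) = 2x4
Op 3 fold_down: fold axis h@3; visible region now rows[3,4) x cols[4,8) = 1x4
Op 4 cut(0, 1): punch at orig (3,5); cuts so far [(3, 5)]; region rows[3,4) x cols[4,8) = 1x4
Op 5 cut(0, 3): punch at orig (3,7); cuts so far [(3, 5), (3, 7)]; region rows[3,4) x cols[4,8) = 1x4
Op 6 cut(0, 0): punch at orig (3,4); cuts so far [(3, 4), (3, 5), (3, 7)]; region rows[3,4) x cols[4,8) = 1x4
Unfold 1 (reflect across h@3): 6 holes -> [(2, 4), (2, 5), (2, 7), (3, 4), (3, 5), (3, 7)]
Unfold 2 (reflect across v@4): 12 holes -> [(2, 0), (2, 2), (2, 3), (2, 4), (2, 5), (2, 7), (3, 0), (3, 2), (3, 3), (3, 4), (3, 5), (3, 7)]
Unfold 3 (reflect across h@2): 24 holes -> [(0, 0), (0, 2), (0, 3), (0, 4), (0, 5), (0, 7), (1, 0), (1, 2), (1, 3), (1, 4), (1, 5), (1, 7), (2, 0), (2, 2), (2, 3), (2, 4), (2, 5), (2, 7), (3, 0), (3, 2), (3, 3), (3, 4), (3, 5), (3, 7)]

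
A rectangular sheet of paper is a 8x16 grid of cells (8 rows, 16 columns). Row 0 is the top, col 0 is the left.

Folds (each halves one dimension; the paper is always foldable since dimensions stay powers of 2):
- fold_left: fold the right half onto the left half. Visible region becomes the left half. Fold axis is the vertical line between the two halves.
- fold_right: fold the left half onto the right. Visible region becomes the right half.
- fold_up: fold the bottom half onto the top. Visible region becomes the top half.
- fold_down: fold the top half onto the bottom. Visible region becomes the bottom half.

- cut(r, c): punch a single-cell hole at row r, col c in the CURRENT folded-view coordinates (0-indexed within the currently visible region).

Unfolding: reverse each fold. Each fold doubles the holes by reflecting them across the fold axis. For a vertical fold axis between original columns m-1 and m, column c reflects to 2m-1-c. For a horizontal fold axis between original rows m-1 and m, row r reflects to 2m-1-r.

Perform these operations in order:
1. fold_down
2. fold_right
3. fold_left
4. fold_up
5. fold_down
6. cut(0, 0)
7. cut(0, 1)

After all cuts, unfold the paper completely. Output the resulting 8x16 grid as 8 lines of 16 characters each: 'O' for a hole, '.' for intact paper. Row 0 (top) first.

Op 1 fold_down: fold axis h@4; visible region now rows[4,8) x cols[0,16) = 4x16
Op 2 fold_right: fold axis v@8; visible region now rows[4,8) x cols[8,16) = 4x8
Op 3 fold_left: fold axis v@12; visible region now rows[4,8) x cols[8,12) = 4x4
Op 4 fold_up: fold axis h@6; visible region now rows[4,6) x cols[8,12) = 2x4
Op 5 fold_down: fold axis h@5; visible region now rows[5,6) x cols[8,12) = 1x4
Op 6 cut(0, 0): punch at orig (5,8); cuts so far [(5, 8)]; region rows[5,6) x cols[8,12) = 1x4
Op 7 cut(0, 1): punch at orig (5,9); cuts so far [(5, 8), (5, 9)]; region rows[5,6) x cols[8,12) = 1x4
Unfold 1 (reflect across h@5): 4 holes -> [(4, 8), (4, 9), (5, 8), (5, 9)]
Unfold 2 (reflect across h@6): 8 holes -> [(4, 8), (4, 9), (5, 8), (5, 9), (6, 8), (6, 9), (7, 8), (7, 9)]
Unfold 3 (reflect across v@12): 16 holes -> [(4, 8), (4, 9), (4, 14), (4, 15), (5, 8), (5, 9), (5, 14), (5, 15), (6, 8), (6, 9), (6, 14), (6, 15), (7, 8), (7, 9), (7, 14), (7, 15)]
Unfold 4 (reflect across v@8): 32 holes -> [(4, 0), (4, 1), (4, 6), (4, 7), (4, 8), (4, 9), (4, 14), (4, 15), (5, 0), (5, 1), (5, 6), (5, 7), (5, 8), (5, 9), (5, 14), (5, 15), (6, 0), (6, 1), (6, 6), (6, 7), (6, 8), (6, 9), (6, 14), (6, 15), (7, 0), (7, 1), (7, 6), (7, 7), (7, 8), (7, 9), (7, 14), (7, 15)]
Unfold 5 (reflect across h@4): 64 holes -> [(0, 0), (0, 1), (0, 6), (0, 7), (0, 8), (0, 9), (0, 14), (0, 15), (1, 0), (1, 1), (1, 6), (1, 7), (1, 8), (1, 9), (1, 14), (1, 15), (2, 0), (2, 1), (2, 6), (2, 7), (2, 8), (2, 9), (2, 14), (2, 15), (3, 0), (3, 1), (3, 6), (3, 7), (3, 8), (3, 9), (3, 14), (3, 15), (4, 0), (4, 1), (4, 6), (4, 7), (4, 8), (4, 9), (4, 14), (4, 15), (5, 0), (5, 1), (5, 6), (5, 7), (5, 8), (5, 9), (5, 14), (5, 15), (6, 0), (6, 1), (6, 6), (6, 7), (6, 8), (6, 9), (6, 14), (6, 15), (7, 0), (7, 1), (7, 6), (7, 7), (7, 8), (7, 9), (7, 14), (7, 15)]

Answer: OO....OOOO....OO
OO....OOOO....OO
OO....OOOO....OO
OO....OOOO....OO
OO....OOOO....OO
OO....OOOO....OO
OO....OOOO....OO
OO....OOOO....OO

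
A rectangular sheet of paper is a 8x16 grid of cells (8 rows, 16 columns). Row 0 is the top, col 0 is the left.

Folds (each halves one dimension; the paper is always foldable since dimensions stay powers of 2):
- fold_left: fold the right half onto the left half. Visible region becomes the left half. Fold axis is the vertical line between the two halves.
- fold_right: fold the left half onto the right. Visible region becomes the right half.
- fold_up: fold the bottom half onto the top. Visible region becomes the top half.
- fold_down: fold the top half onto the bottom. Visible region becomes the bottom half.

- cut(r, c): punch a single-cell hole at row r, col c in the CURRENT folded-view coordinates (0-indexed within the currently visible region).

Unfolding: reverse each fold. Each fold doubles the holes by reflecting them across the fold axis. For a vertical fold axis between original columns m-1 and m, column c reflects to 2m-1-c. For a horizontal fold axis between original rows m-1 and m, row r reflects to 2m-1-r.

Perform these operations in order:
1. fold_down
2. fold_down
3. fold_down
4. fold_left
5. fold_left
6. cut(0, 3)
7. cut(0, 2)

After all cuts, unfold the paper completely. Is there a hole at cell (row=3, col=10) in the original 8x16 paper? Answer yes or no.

Answer: yes

Derivation:
Op 1 fold_down: fold axis h@4; visible region now rows[4,8) x cols[0,16) = 4x16
Op 2 fold_down: fold axis h@6; visible region now rows[6,8) x cols[0,16) = 2x16
Op 3 fold_down: fold axis h@7; visible region now rows[7,8) x cols[0,16) = 1x16
Op 4 fold_left: fold axis v@8; visible region now rows[7,8) x cols[0,8) = 1x8
Op 5 fold_left: fold axis v@4; visible region now rows[7,8) x cols[0,4) = 1x4
Op 6 cut(0, 3): punch at orig (7,3); cuts so far [(7, 3)]; region rows[7,8) x cols[0,4) = 1x4
Op 7 cut(0, 2): punch at orig (7,2); cuts so far [(7, 2), (7, 3)]; region rows[7,8) x cols[0,4) = 1x4
Unfold 1 (reflect across v@4): 4 holes -> [(7, 2), (7, 3), (7, 4), (7, 5)]
Unfold 2 (reflect across v@8): 8 holes -> [(7, 2), (7, 3), (7, 4), (7, 5), (7, 10), (7, 11), (7, 12), (7, 13)]
Unfold 3 (reflect across h@7): 16 holes -> [(6, 2), (6, 3), (6, 4), (6, 5), (6, 10), (6, 11), (6, 12), (6, 13), (7, 2), (7, 3), (7, 4), (7, 5), (7, 10), (7, 11), (7, 12), (7, 13)]
Unfold 4 (reflect across h@6): 32 holes -> [(4, 2), (4, 3), (4, 4), (4, 5), (4, 10), (4, 11), (4, 12), (4, 13), (5, 2), (5, 3), (5, 4), (5, 5), (5, 10), (5, 11), (5, 12), (5, 13), (6, 2), (6, 3), (6, 4), (6, 5), (6, 10), (6, 11), (6, 12), (6, 13), (7, 2), (7, 3), (7, 4), (7, 5), (7, 10), (7, 11), (7, 12), (7, 13)]
Unfold 5 (reflect across h@4): 64 holes -> [(0, 2), (0, 3), (0, 4), (0, 5), (0, 10), (0, 11), (0, 12), (0, 13), (1, 2), (1, 3), (1, 4), (1, 5), (1, 10), (1, 11), (1, 12), (1, 13), (2, 2), (2, 3), (2, 4), (2, 5), (2, 10), (2, 11), (2, 12), (2, 13), (3, 2), (3, 3), (3, 4), (3, 5), (3, 10), (3, 11), (3, 12), (3, 13), (4, 2), (4, 3), (4, 4), (4, 5), (4, 10), (4, 11), (4, 12), (4, 13), (5, 2), (5, 3), (5, 4), (5, 5), (5, 10), (5, 11), (5, 12), (5, 13), (6, 2), (6, 3), (6, 4), (6, 5), (6, 10), (6, 11), (6, 12), (6, 13), (7, 2), (7, 3), (7, 4), (7, 5), (7, 10), (7, 11), (7, 12), (7, 13)]
Holes: [(0, 2), (0, 3), (0, 4), (0, 5), (0, 10), (0, 11), (0, 12), (0, 13), (1, 2), (1, 3), (1, 4), (1, 5), (1, 10), (1, 11), (1, 12), (1, 13), (2, 2), (2, 3), (2, 4), (2, 5), (2, 10), (2, 11), (2, 12), (2, 13), (3, 2), (3, 3), (3, 4), (3, 5), (3, 10), (3, 11), (3, 12), (3, 13), (4, 2), (4, 3), (4, 4), (4, 5), (4, 10), (4, 11), (4, 12), (4, 13), (5, 2), (5, 3), (5, 4), (5, 5), (5, 10), (5, 11), (5, 12), (5, 13), (6, 2), (6, 3), (6, 4), (6, 5), (6, 10), (6, 11), (6, 12), (6, 13), (7, 2), (7, 3), (7, 4), (7, 5), (7, 10), (7, 11), (7, 12), (7, 13)]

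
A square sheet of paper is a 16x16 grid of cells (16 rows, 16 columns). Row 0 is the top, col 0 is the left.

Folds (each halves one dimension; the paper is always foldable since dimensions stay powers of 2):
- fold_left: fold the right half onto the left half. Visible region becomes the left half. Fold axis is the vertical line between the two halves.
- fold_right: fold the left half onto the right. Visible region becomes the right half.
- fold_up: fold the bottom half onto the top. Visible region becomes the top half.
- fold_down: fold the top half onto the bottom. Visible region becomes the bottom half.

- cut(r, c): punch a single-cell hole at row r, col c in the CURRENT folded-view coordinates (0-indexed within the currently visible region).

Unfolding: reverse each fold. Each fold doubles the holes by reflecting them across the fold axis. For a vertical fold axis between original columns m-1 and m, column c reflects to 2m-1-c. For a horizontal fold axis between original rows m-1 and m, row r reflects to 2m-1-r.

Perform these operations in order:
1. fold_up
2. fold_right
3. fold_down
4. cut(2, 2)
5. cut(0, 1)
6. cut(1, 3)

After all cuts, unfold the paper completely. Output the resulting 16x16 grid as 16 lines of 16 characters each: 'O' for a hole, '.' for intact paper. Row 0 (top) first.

Op 1 fold_up: fold axis h@8; visible region now rows[0,8) x cols[0,16) = 8x16
Op 2 fold_right: fold axis v@8; visible region now rows[0,8) x cols[8,16) = 8x8
Op 3 fold_down: fold axis h@4; visible region now rows[4,8) x cols[8,16) = 4x8
Op 4 cut(2, 2): punch at orig (6,10); cuts so far [(6, 10)]; region rows[4,8) x cols[8,16) = 4x8
Op 5 cut(0, 1): punch at orig (4,9); cuts so far [(4, 9), (6, 10)]; region rows[4,8) x cols[8,16) = 4x8
Op 6 cut(1, 3): punch at orig (5,11); cuts so far [(4, 9), (5, 11), (6, 10)]; region rows[4,8) x cols[8,16) = 4x8
Unfold 1 (reflect across h@4): 6 holes -> [(1, 10), (2, 11), (3, 9), (4, 9), (5, 11), (6, 10)]
Unfold 2 (reflect across v@8): 12 holes -> [(1, 5), (1, 10), (2, 4), (2, 11), (3, 6), (3, 9), (4, 6), (4, 9), (5, 4), (5, 11), (6, 5), (6, 10)]
Unfold 3 (reflect across h@8): 24 holes -> [(1, 5), (1, 10), (2, 4), (2, 11), (3, 6), (3, 9), (4, 6), (4, 9), (5, 4), (5, 11), (6, 5), (6, 10), (9, 5), (9, 10), (10, 4), (10, 11), (11, 6), (11, 9), (12, 6), (12, 9), (13, 4), (13, 11), (14, 5), (14, 10)]

Answer: ................
.....O....O.....
....O......O....
......O..O......
......O..O......
....O......O....
.....O....O.....
................
................
.....O....O.....
....O......O....
......O..O......
......O..O......
....O......O....
.....O....O.....
................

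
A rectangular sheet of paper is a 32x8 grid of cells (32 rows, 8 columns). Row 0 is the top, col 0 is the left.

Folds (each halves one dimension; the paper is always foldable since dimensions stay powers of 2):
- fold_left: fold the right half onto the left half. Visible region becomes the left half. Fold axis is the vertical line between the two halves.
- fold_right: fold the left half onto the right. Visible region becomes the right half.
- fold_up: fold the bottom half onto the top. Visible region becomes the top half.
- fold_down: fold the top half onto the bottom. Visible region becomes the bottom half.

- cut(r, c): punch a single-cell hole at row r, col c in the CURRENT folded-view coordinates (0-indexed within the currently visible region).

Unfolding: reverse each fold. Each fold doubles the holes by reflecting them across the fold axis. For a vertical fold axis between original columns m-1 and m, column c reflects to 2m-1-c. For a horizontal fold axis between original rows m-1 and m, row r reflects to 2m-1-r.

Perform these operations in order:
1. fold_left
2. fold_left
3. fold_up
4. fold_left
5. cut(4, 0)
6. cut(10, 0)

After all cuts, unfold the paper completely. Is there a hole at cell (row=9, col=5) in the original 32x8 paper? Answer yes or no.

Answer: no

Derivation:
Op 1 fold_left: fold axis v@4; visible region now rows[0,32) x cols[0,4) = 32x4
Op 2 fold_left: fold axis v@2; visible region now rows[0,32) x cols[0,2) = 32x2
Op 3 fold_up: fold axis h@16; visible region now rows[0,16) x cols[0,2) = 16x2
Op 4 fold_left: fold axis v@1; visible region now rows[0,16) x cols[0,1) = 16x1
Op 5 cut(4, 0): punch at orig (4,0); cuts so far [(4, 0)]; region rows[0,16) x cols[0,1) = 16x1
Op 6 cut(10, 0): punch at orig (10,0); cuts so far [(4, 0), (10, 0)]; region rows[0,16) x cols[0,1) = 16x1
Unfold 1 (reflect across v@1): 4 holes -> [(4, 0), (4, 1), (10, 0), (10, 1)]
Unfold 2 (reflect across h@16): 8 holes -> [(4, 0), (4, 1), (10, 0), (10, 1), (21, 0), (21, 1), (27, 0), (27, 1)]
Unfold 3 (reflect across v@2): 16 holes -> [(4, 0), (4, 1), (4, 2), (4, 3), (10, 0), (10, 1), (10, 2), (10, 3), (21, 0), (21, 1), (21, 2), (21, 3), (27, 0), (27, 1), (27, 2), (27, 3)]
Unfold 4 (reflect across v@4): 32 holes -> [(4, 0), (4, 1), (4, 2), (4, 3), (4, 4), (4, 5), (4, 6), (4, 7), (10, 0), (10, 1), (10, 2), (10, 3), (10, 4), (10, 5), (10, 6), (10, 7), (21, 0), (21, 1), (21, 2), (21, 3), (21, 4), (21, 5), (21, 6), (21, 7), (27, 0), (27, 1), (27, 2), (27, 3), (27, 4), (27, 5), (27, 6), (27, 7)]
Holes: [(4, 0), (4, 1), (4, 2), (4, 3), (4, 4), (4, 5), (4, 6), (4, 7), (10, 0), (10, 1), (10, 2), (10, 3), (10, 4), (10, 5), (10, 6), (10, 7), (21, 0), (21, 1), (21, 2), (21, 3), (21, 4), (21, 5), (21, 6), (21, 7), (27, 0), (27, 1), (27, 2), (27, 3), (27, 4), (27, 5), (27, 6), (27, 7)]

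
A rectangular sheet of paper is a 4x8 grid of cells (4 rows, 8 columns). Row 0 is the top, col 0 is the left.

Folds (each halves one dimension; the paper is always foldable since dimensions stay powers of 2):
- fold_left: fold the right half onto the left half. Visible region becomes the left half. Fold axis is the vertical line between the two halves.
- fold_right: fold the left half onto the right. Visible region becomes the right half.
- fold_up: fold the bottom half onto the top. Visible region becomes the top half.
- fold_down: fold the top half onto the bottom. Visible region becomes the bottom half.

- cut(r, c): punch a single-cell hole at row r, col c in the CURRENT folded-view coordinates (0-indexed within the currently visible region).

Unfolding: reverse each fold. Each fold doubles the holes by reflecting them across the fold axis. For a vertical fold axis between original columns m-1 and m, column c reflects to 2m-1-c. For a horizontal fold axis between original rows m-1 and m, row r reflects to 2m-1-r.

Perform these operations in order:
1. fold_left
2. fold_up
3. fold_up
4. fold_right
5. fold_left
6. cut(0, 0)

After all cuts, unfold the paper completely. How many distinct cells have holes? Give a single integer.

Op 1 fold_left: fold axis v@4; visible region now rows[0,4) x cols[0,4) = 4x4
Op 2 fold_up: fold axis h@2; visible region now rows[0,2) x cols[0,4) = 2x4
Op 3 fold_up: fold axis h@1; visible region now rows[0,1) x cols[0,4) = 1x4
Op 4 fold_right: fold axis v@2; visible region now rows[0,1) x cols[2,4) = 1x2
Op 5 fold_left: fold axis v@3; visible region now rows[0,1) x cols[2,3) = 1x1
Op 6 cut(0, 0): punch at orig (0,2); cuts so far [(0, 2)]; region rows[0,1) x cols[2,3) = 1x1
Unfold 1 (reflect across v@3): 2 holes -> [(0, 2), (0, 3)]
Unfold 2 (reflect across v@2): 4 holes -> [(0, 0), (0, 1), (0, 2), (0, 3)]
Unfold 3 (reflect across h@1): 8 holes -> [(0, 0), (0, 1), (0, 2), (0, 3), (1, 0), (1, 1), (1, 2), (1, 3)]
Unfold 4 (reflect across h@2): 16 holes -> [(0, 0), (0, 1), (0, 2), (0, 3), (1, 0), (1, 1), (1, 2), (1, 3), (2, 0), (2, 1), (2, 2), (2, 3), (3, 0), (3, 1), (3, 2), (3, 3)]
Unfold 5 (reflect across v@4): 32 holes -> [(0, 0), (0, 1), (0, 2), (0, 3), (0, 4), (0, 5), (0, 6), (0, 7), (1, 0), (1, 1), (1, 2), (1, 3), (1, 4), (1, 5), (1, 6), (1, 7), (2, 0), (2, 1), (2, 2), (2, 3), (2, 4), (2, 5), (2, 6), (2, 7), (3, 0), (3, 1), (3, 2), (3, 3), (3, 4), (3, 5), (3, 6), (3, 7)]

Answer: 32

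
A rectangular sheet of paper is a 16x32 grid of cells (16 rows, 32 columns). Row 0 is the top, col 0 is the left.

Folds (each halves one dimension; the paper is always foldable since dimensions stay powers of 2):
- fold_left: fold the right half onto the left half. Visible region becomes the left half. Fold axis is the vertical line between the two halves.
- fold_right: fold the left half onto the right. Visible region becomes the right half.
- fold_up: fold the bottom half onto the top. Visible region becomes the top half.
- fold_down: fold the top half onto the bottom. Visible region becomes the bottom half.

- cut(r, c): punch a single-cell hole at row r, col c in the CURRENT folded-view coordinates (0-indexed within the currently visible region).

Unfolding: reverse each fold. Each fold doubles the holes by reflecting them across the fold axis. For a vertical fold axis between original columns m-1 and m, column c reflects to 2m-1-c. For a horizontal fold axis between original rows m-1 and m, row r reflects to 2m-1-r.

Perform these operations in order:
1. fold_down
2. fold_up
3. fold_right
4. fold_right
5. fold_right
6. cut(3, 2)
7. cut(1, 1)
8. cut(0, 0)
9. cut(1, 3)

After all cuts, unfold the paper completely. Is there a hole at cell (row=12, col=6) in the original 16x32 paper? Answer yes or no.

Op 1 fold_down: fold axis h@8; visible region now rows[8,16) x cols[0,32) = 8x32
Op 2 fold_up: fold axis h@12; visible region now rows[8,12) x cols[0,32) = 4x32
Op 3 fold_right: fold axis v@16; visible region now rows[8,12) x cols[16,32) = 4x16
Op 4 fold_right: fold axis v@24; visible region now rows[8,12) x cols[24,32) = 4x8
Op 5 fold_right: fold axis v@28; visible region now rows[8,12) x cols[28,32) = 4x4
Op 6 cut(3, 2): punch at orig (11,30); cuts so far [(11, 30)]; region rows[8,12) x cols[28,32) = 4x4
Op 7 cut(1, 1): punch at orig (9,29); cuts so far [(9, 29), (11, 30)]; region rows[8,12) x cols[28,32) = 4x4
Op 8 cut(0, 0): punch at orig (8,28); cuts so far [(8, 28), (9, 29), (11, 30)]; region rows[8,12) x cols[28,32) = 4x4
Op 9 cut(1, 3): punch at orig (9,31); cuts so far [(8, 28), (9, 29), (9, 31), (11, 30)]; region rows[8,12) x cols[28,32) = 4x4
Unfold 1 (reflect across v@28): 8 holes -> [(8, 27), (8, 28), (9, 24), (9, 26), (9, 29), (9, 31), (11, 25), (11, 30)]
Unfold 2 (reflect across v@24): 16 holes -> [(8, 19), (8, 20), (8, 27), (8, 28), (9, 16), (9, 18), (9, 21), (9, 23), (9, 24), (9, 26), (9, 29), (9, 31), (11, 17), (11, 22), (11, 25), (11, 30)]
Unfold 3 (reflect across v@16): 32 holes -> [(8, 3), (8, 4), (8, 11), (8, 12), (8, 19), (8, 20), (8, 27), (8, 28), (9, 0), (9, 2), (9, 5), (9, 7), (9, 8), (9, 10), (9, 13), (9, 15), (9, 16), (9, 18), (9, 21), (9, 23), (9, 24), (9, 26), (9, 29), (9, 31), (11, 1), (11, 6), (11, 9), (11, 14), (11, 17), (11, 22), (11, 25), (11, 30)]
Unfold 4 (reflect across h@12): 64 holes -> [(8, 3), (8, 4), (8, 11), (8, 12), (8, 19), (8, 20), (8, 27), (8, 28), (9, 0), (9, 2), (9, 5), (9, 7), (9, 8), (9, 10), (9, 13), (9, 15), (9, 16), (9, 18), (9, 21), (9, 23), (9, 24), (9, 26), (9, 29), (9, 31), (11, 1), (11, 6), (11, 9), (11, 14), (11, 17), (11, 22), (11, 25), (11, 30), (12, 1), (12, 6), (12, 9), (12, 14), (12, 17), (12, 22), (12, 25), (12, 30), (14, 0), (14, 2), (14, 5), (14, 7), (14, 8), (14, 10), (14, 13), (14, 15), (14, 16), (14, 18), (14, 21), (14, 23), (14, 24), (14, 26), (14, 29), (14, 31), (15, 3), (15, 4), (15, 11), (15, 12), (15, 19), (15, 20), (15, 27), (15, 28)]
Unfold 5 (reflect across h@8): 128 holes -> [(0, 3), (0, 4), (0, 11), (0, 12), (0, 19), (0, 20), (0, 27), (0, 28), (1, 0), (1, 2), (1, 5), (1, 7), (1, 8), (1, 10), (1, 13), (1, 15), (1, 16), (1, 18), (1, 21), (1, 23), (1, 24), (1, 26), (1, 29), (1, 31), (3, 1), (3, 6), (3, 9), (3, 14), (3, 17), (3, 22), (3, 25), (3, 30), (4, 1), (4, 6), (4, 9), (4, 14), (4, 17), (4, 22), (4, 25), (4, 30), (6, 0), (6, 2), (6, 5), (6, 7), (6, 8), (6, 10), (6, 13), (6, 15), (6, 16), (6, 18), (6, 21), (6, 23), (6, 24), (6, 26), (6, 29), (6, 31), (7, 3), (7, 4), (7, 11), (7, 12), (7, 19), (7, 20), (7, 27), (7, 28), (8, 3), (8, 4), (8, 11), (8, 12), (8, 19), (8, 20), (8, 27), (8, 28), (9, 0), (9, 2), (9, 5), (9, 7), (9, 8), (9, 10), (9, 13), (9, 15), (9, 16), (9, 18), (9, 21), (9, 23), (9, 24), (9, 26), (9, 29), (9, 31), (11, 1), (11, 6), (11, 9), (11, 14), (11, 17), (11, 22), (11, 25), (11, 30), (12, 1), (12, 6), (12, 9), (12, 14), (12, 17), (12, 22), (12, 25), (12, 30), (14, 0), (14, 2), (14, 5), (14, 7), (14, 8), (14, 10), (14, 13), (14, 15), (14, 16), (14, 18), (14, 21), (14, 23), (14, 24), (14, 26), (14, 29), (14, 31), (15, 3), (15, 4), (15, 11), (15, 12), (15, 19), (15, 20), (15, 27), (15, 28)]
Holes: [(0, 3), (0, 4), (0, 11), (0, 12), (0, 19), (0, 20), (0, 27), (0, 28), (1, 0), (1, 2), (1, 5), (1, 7), (1, 8), (1, 10), (1, 13), (1, 15), (1, 16), (1, 18), (1, 21), (1, 23), (1, 24), (1, 26), (1, 29), (1, 31), (3, 1), (3, 6), (3, 9), (3, 14), (3, 17), (3, 22), (3, 25), (3, 30), (4, 1), (4, 6), (4, 9), (4, 14), (4, 17), (4, 22), (4, 25), (4, 30), (6, 0), (6, 2), (6, 5), (6, 7), (6, 8), (6, 10), (6, 13), (6, 15), (6, 16), (6, 18), (6, 21), (6, 23), (6, 24), (6, 26), (6, 29), (6, 31), (7, 3), (7, 4), (7, 11), (7, 12), (7, 19), (7, 20), (7, 27), (7, 28), (8, 3), (8, 4), (8, 11), (8, 12), (8, 19), (8, 20), (8, 27), (8, 28), (9, 0), (9, 2), (9, 5), (9, 7), (9, 8), (9, 10), (9, 13), (9, 15), (9, 16), (9, 18), (9, 21), (9, 23), (9, 24), (9, 26), (9, 29), (9, 31), (11, 1), (11, 6), (11, 9), (11, 14), (11, 17), (11, 22), (11, 25), (11, 30), (12, 1), (12, 6), (12, 9), (12, 14), (12, 17), (12, 22), (12, 25), (12, 30), (14, 0), (14, 2), (14, 5), (14, 7), (14, 8), (14, 10), (14, 13), (14, 15), (14, 16), (14, 18), (14, 21), (14, 23), (14, 24), (14, 26), (14, 29), (14, 31), (15, 3), (15, 4), (15, 11), (15, 12), (15, 19), (15, 20), (15, 27), (15, 28)]

Answer: yes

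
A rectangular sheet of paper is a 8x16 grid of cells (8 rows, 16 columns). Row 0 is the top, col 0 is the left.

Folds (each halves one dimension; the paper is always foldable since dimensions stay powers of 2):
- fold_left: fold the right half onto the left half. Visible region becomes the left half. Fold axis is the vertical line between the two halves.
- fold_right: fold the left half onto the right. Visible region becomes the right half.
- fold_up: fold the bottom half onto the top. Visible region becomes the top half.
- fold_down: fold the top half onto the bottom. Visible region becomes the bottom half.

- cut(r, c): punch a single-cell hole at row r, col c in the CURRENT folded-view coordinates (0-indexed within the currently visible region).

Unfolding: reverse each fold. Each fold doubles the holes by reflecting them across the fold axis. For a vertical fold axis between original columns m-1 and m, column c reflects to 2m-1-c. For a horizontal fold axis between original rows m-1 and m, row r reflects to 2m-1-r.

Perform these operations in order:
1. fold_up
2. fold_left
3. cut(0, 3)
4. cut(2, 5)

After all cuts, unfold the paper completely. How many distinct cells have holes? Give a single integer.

Answer: 8

Derivation:
Op 1 fold_up: fold axis h@4; visible region now rows[0,4) x cols[0,16) = 4x16
Op 2 fold_left: fold axis v@8; visible region now rows[0,4) x cols[0,8) = 4x8
Op 3 cut(0, 3): punch at orig (0,3); cuts so far [(0, 3)]; region rows[0,4) x cols[0,8) = 4x8
Op 4 cut(2, 5): punch at orig (2,5); cuts so far [(0, 3), (2, 5)]; region rows[0,4) x cols[0,8) = 4x8
Unfold 1 (reflect across v@8): 4 holes -> [(0, 3), (0, 12), (2, 5), (2, 10)]
Unfold 2 (reflect across h@4): 8 holes -> [(0, 3), (0, 12), (2, 5), (2, 10), (5, 5), (5, 10), (7, 3), (7, 12)]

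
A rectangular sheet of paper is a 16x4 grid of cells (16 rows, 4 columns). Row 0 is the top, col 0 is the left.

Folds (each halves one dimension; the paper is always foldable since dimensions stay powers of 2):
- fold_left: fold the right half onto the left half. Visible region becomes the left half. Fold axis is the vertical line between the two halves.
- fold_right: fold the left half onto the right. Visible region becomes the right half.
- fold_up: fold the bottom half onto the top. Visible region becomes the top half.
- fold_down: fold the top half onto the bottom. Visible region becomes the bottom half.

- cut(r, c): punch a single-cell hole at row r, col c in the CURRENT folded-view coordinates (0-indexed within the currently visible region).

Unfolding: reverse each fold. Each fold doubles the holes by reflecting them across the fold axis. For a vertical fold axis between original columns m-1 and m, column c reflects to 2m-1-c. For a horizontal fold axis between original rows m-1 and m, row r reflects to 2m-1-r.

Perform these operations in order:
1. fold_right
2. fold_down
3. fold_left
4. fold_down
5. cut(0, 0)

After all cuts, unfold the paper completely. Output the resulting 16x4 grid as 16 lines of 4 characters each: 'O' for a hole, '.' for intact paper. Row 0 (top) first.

Answer: ....
....
....
OOOO
OOOO
....
....
....
....
....
....
OOOO
OOOO
....
....
....

Derivation:
Op 1 fold_right: fold axis v@2; visible region now rows[0,16) x cols[2,4) = 16x2
Op 2 fold_down: fold axis h@8; visible region now rows[8,16) x cols[2,4) = 8x2
Op 3 fold_left: fold axis v@3; visible region now rows[8,16) x cols[2,3) = 8x1
Op 4 fold_down: fold axis h@12; visible region now rows[12,16) x cols[2,3) = 4x1
Op 5 cut(0, 0): punch at orig (12,2); cuts so far [(12, 2)]; region rows[12,16) x cols[2,3) = 4x1
Unfold 1 (reflect across h@12): 2 holes -> [(11, 2), (12, 2)]
Unfold 2 (reflect across v@3): 4 holes -> [(11, 2), (11, 3), (12, 2), (12, 3)]
Unfold 3 (reflect across h@8): 8 holes -> [(3, 2), (3, 3), (4, 2), (4, 3), (11, 2), (11, 3), (12, 2), (12, 3)]
Unfold 4 (reflect across v@2): 16 holes -> [(3, 0), (3, 1), (3, 2), (3, 3), (4, 0), (4, 1), (4, 2), (4, 3), (11, 0), (11, 1), (11, 2), (11, 3), (12, 0), (12, 1), (12, 2), (12, 3)]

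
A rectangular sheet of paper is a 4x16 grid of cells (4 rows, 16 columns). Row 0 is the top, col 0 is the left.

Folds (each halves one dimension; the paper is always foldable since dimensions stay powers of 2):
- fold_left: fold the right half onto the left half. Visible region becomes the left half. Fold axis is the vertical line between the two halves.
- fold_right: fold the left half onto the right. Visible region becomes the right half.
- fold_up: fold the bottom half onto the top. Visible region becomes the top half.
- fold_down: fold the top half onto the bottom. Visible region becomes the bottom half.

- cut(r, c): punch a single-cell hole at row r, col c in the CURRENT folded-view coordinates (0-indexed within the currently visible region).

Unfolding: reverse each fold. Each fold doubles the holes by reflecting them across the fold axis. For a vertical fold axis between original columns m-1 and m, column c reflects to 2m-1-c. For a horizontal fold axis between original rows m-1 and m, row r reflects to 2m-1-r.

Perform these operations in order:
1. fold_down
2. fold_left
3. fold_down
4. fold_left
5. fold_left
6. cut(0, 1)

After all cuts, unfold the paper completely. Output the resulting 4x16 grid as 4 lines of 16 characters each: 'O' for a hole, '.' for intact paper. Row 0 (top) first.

Answer: .OO..OO..OO..OO.
.OO..OO..OO..OO.
.OO..OO..OO..OO.
.OO..OO..OO..OO.

Derivation:
Op 1 fold_down: fold axis h@2; visible region now rows[2,4) x cols[0,16) = 2x16
Op 2 fold_left: fold axis v@8; visible region now rows[2,4) x cols[0,8) = 2x8
Op 3 fold_down: fold axis h@3; visible region now rows[3,4) x cols[0,8) = 1x8
Op 4 fold_left: fold axis v@4; visible region now rows[3,4) x cols[0,4) = 1x4
Op 5 fold_left: fold axis v@2; visible region now rows[3,4) x cols[0,2) = 1x2
Op 6 cut(0, 1): punch at orig (3,1); cuts so far [(3, 1)]; region rows[3,4) x cols[0,2) = 1x2
Unfold 1 (reflect across v@2): 2 holes -> [(3, 1), (3, 2)]
Unfold 2 (reflect across v@4): 4 holes -> [(3, 1), (3, 2), (3, 5), (3, 6)]
Unfold 3 (reflect across h@3): 8 holes -> [(2, 1), (2, 2), (2, 5), (2, 6), (3, 1), (3, 2), (3, 5), (3, 6)]
Unfold 4 (reflect across v@8): 16 holes -> [(2, 1), (2, 2), (2, 5), (2, 6), (2, 9), (2, 10), (2, 13), (2, 14), (3, 1), (3, 2), (3, 5), (3, 6), (3, 9), (3, 10), (3, 13), (3, 14)]
Unfold 5 (reflect across h@2): 32 holes -> [(0, 1), (0, 2), (0, 5), (0, 6), (0, 9), (0, 10), (0, 13), (0, 14), (1, 1), (1, 2), (1, 5), (1, 6), (1, 9), (1, 10), (1, 13), (1, 14), (2, 1), (2, 2), (2, 5), (2, 6), (2, 9), (2, 10), (2, 13), (2, 14), (3, 1), (3, 2), (3, 5), (3, 6), (3, 9), (3, 10), (3, 13), (3, 14)]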